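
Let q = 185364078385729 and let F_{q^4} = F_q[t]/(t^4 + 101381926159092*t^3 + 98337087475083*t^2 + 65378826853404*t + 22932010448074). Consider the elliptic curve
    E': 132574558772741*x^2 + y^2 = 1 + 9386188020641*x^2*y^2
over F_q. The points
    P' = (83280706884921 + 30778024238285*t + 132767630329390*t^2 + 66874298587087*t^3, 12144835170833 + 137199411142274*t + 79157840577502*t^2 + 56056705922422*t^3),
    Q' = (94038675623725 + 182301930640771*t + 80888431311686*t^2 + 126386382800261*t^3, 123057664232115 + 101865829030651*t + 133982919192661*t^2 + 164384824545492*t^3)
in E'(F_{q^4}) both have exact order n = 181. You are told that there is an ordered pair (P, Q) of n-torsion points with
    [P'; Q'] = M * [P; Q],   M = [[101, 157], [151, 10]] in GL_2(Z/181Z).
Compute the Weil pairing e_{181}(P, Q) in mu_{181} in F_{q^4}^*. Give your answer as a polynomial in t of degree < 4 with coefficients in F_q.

Since e_{181}(P,P)=e_{181}(Q,Q)=1 and e_{181}(Q,P)=e_{181}(P,Q)^{-1}, expanding e_{181}(101*P + 157*Q,151*P + 10*Q) leaves e(P,Q)^det(M).
det M = 101*10 - 157*151 = -22697 = 109 (mod 181); 109^{-1} = 93 (mod 181).
Edwards->Montgomery: u=(1+y)/(1-y), v=u/x -> 70375464856869v^2=u^3+11487192741597u^2+u; then x_W=30797092688025u+85448150594140: y^2=x^3+100954276564860*x+41977529957970.
Miller loop for e_{181} over F_{185364078385729^4}: bits of 181 = 10110101; 7 double steps + 4 add steps, l/v at each.
e_{181}(P',Q') = 126997981576546 + 127576028426434*t + 141045853934090*t^2 + 118440549509302*t^3.
Thus e_{181}(P,Q) = 118102896790502 + 42029814437549*t + 57610561691129*t^2 + 112068871020601*t^3.

118102896790502 + 42029814437549*t + 57610561691129*t^2 + 112068871020601*t^3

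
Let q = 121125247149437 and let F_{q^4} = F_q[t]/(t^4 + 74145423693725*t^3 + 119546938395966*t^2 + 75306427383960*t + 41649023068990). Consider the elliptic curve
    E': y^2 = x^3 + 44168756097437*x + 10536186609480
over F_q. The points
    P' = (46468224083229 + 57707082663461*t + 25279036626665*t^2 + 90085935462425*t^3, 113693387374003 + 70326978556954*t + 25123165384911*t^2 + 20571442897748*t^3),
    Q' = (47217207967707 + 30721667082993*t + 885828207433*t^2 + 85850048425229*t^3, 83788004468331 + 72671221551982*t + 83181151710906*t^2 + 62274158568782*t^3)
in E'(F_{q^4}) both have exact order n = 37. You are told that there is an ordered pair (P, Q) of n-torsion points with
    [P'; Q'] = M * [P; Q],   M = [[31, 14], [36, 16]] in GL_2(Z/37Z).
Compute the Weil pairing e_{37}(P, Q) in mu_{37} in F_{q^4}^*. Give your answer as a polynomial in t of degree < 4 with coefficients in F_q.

48009024080403 + 31085356952397*t + 22539204024925*t^2 + 16667063716779*t^3

Alternating bilinearity on E[37] (values in mu_{37} in F_{121125247149437^4}) gives e(P',Q') = e(P,Q)^det(M).
So e_{37}(P,Q) = e_{37}(P',Q')^{23}, since 29*23 = 1 mod 37.
Build f_{37,P'} and f_{37,Q'} via the 6-bit ladder of 37=100101_2; evaluate at shifted divisors; quotient in F_{121125247149437^4}.
Result: e(P',Q') = 105582087235338 + 11157667762296*t + 67364148346374*t^2 + 102235380164856*t^3.
Raise to 23: e(P,Q) = 48009024080403 + 31085356952397*t + 22539204024925*t^2 + 16667063716779*t^3 in mu_{37}.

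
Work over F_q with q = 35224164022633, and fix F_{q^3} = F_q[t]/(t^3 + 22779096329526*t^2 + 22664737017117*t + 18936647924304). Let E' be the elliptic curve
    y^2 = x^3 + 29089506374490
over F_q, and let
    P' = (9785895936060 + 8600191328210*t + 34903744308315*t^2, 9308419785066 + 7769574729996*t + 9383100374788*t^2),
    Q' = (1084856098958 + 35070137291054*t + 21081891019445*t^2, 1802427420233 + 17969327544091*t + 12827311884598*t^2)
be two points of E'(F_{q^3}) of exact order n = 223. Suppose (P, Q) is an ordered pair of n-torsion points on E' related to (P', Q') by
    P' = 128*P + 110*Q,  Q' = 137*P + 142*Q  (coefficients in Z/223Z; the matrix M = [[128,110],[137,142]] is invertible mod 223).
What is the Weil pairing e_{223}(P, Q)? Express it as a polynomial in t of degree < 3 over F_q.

The 223-Weil pairing on E[223] over F_{35224164022633} is alternating-bilinear: e_{223}(P',Q') = e_{223}(P,Q)^det(M).
det M = 128*142 - 110*137 = 3106 = 207 (mod 223); 207^{-1} = 209 (mod 223).
Miller loop for e_{223} over F_{35224164022633^3}: bits of 223 = 11011111; 7 double steps + 6 add steps, l/v at each.
Miller gives e_{223}(P',Q') = 33475786159993 + 34101224307525*t + 5112570088016*t^2 in F_{35224164022633^3}.
Thus e_{223}(P,Q) = 4630777509383 + 26955936230146*t + 16470603915212*t^2.

4630777509383 + 26955936230146*t + 16470603915212*t^2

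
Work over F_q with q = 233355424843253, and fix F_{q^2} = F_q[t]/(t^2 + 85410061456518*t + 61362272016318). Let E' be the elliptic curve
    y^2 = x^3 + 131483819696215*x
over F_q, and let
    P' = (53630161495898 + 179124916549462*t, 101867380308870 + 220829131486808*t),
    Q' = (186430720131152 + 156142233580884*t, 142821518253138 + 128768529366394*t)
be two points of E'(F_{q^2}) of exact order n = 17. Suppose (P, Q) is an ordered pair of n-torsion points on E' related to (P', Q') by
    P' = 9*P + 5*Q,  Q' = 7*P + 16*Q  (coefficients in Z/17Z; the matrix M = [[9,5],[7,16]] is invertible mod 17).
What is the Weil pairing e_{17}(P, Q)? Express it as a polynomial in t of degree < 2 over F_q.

e_{17}(aP+bQ,cP+dQ) = e_{17}(P,Q)^(ad-bc); with (a,b,c,d)=(9,5,7,16) this gives the det-17 law.
Hence e(P,Q) = e(P',Q')^{5} where 5 = 7^{-1} mod 17.
Run Miller on y^2=x^3+131483819696215*x over F_{233355424843253}: ladder 10001 (5 bits); e = f_P(D_Q)/f_Q(D_P).
e_{17}(P',Q') = 183174760483266 + 175785127822376*t.
Hence e(P,Q) = 109361916826188 + 26101137422593*t in F_{233355424843253^2}^*.

109361916826188 + 26101137422593*t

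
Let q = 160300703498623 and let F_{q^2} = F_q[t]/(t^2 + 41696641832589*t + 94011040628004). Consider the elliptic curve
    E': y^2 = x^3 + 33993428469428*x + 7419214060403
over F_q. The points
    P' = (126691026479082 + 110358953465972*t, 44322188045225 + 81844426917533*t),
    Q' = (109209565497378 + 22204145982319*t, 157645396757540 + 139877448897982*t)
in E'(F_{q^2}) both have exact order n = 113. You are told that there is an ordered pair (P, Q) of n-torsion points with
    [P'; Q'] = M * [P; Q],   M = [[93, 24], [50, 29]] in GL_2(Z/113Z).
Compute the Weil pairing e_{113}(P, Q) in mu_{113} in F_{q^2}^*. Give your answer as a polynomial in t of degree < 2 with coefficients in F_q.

Since e_{113}(P,P)=e_{113}(Q,Q)=1 and e_{113}(Q,P)=e_{113}(P,Q)^{-1}, expanding e_{113}(93*P + 24*Q,50*P + 29*Q) leaves e(P,Q)^det(M).
93*29 - 24*50 = 1497; reduced mod 113: det = 28, inverse 109.
Build f_{113,P'} and f_{113,Q'} via the 7-bit ladder of 113=1110001_2; evaluate at shifted divisors; quotient in F_{160300703498623^2}.
Result: e(P',Q') = 41307306639723 + 146238877781628*t.
Raise to 109: e(P,Q) = 13507372375693 + 30336131611800*t in mu_{113}.

13507372375693 + 30336131611800*t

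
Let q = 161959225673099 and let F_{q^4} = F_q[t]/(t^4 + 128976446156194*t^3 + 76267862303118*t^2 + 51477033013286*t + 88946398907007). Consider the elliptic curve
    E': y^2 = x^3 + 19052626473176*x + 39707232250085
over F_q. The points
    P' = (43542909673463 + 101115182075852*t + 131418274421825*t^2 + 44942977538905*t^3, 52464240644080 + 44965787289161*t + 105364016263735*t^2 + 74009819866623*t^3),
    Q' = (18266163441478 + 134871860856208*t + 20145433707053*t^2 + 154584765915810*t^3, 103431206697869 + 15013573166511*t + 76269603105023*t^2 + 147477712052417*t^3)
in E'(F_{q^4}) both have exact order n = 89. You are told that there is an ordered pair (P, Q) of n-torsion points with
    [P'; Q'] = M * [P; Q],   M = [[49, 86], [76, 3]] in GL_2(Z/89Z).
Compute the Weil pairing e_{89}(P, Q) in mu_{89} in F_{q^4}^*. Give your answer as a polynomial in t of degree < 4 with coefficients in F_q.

3600231245497 + 844396461260*t + 114680800562789*t^2 + 42827017077242*t^3

e_{89} is bilinear + alternating on E[89], so e_{89}(49*P + 86*Q, 76*P + 3*Q) = e_{89}(P,Q)^(49*3-86*76).
Inverting 19 mod 89: 75. Thus e_{89}(P,Q) = e(P',Q')^{75}.
n = 89 = (1011001)_2 (7 bits, wt 4); accumulate f_{89,P'}(Q'+S)/f_{89,P'}(S) along the 6-step ladder.
So e_{89}(P',Q') = 118600402645851 + 50830520884312*t + 16962182484984*t^2 + 143547303079074*t^3.
e_{89}(P,Q) = (118600402645851 + 50830520884312*t + 16962182484984*t^2 + 143547303079074*t^3)^{75} = 3600231245497 + 844396461260*t + 114680800562789*t^2 + 42827017077242*t^3.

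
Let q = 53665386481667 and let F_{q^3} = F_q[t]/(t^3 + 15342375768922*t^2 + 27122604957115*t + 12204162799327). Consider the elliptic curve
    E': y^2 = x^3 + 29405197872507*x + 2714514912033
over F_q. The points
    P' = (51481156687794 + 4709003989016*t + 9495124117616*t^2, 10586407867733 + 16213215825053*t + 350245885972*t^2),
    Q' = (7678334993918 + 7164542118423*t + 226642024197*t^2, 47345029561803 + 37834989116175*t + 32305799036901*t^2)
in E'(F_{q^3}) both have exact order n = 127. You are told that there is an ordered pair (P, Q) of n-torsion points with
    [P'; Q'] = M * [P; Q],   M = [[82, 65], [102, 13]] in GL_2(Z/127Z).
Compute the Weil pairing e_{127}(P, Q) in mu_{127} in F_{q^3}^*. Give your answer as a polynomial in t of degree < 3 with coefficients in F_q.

The 127-Weil pairing on E[127] over F_{53665386481667} is alternating-bilinear: e_{127}(P',Q') = e_{127}(P,Q)^det(M).
det(M) mod 127 = 24; its inverse in (Z/127)^* is 90 (check: 24*90 mod 127 = 1).
7-bit Miller (1111111) on E'/F_{53665386481667} with a'=29405197872507, b'=2714514912033: accumulate tangent/chord ratios at Q'+S and P'+S'.
So e_{127}(P',Q') = 33506763825717 + 4020549818927*t + 12766887365983*t^2.
Raise to 90: e(P,Q) = 32267168675674 + 18737515714097*t + 37777283997826*t^2 in mu_{127}.

32267168675674 + 18737515714097*t + 37777283997826*t^2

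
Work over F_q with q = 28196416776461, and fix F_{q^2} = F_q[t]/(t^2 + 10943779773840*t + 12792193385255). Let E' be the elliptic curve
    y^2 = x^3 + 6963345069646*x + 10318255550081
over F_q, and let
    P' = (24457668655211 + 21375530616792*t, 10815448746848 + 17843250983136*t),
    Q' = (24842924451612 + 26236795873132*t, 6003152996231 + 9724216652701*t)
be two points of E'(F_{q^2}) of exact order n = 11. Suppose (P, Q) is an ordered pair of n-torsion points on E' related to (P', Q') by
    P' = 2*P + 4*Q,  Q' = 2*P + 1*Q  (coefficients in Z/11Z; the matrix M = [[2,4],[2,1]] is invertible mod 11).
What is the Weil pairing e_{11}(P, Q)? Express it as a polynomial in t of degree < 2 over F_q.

12716775224113 + 27906490830736*t

Alternating bilinearity on E[11] (values in mu_{11} in F_{28196416776461^2}) gives e(P',Q') = e(P,Q)^det(M).
det(M) mod 11 = 5; its inverse in (Z/11)^* is 9 (check: 5*9 mod 11 = 1).
Run Miller on y^2=x^3+6963345069646*x+10318255550081 over F_{28196416776461}: ladder 1011 (4 bits); e = f_P(D_Q)/f_Q(D_P).
Miller gives e_{11}(P',Q') = 22209581633331 + 8259898288695*t in F_{28196416776461^2}.
e_{11}(P,Q) = (22209581633331 + 8259898288695*t)^{9} = 12716775224113 + 27906490830736*t.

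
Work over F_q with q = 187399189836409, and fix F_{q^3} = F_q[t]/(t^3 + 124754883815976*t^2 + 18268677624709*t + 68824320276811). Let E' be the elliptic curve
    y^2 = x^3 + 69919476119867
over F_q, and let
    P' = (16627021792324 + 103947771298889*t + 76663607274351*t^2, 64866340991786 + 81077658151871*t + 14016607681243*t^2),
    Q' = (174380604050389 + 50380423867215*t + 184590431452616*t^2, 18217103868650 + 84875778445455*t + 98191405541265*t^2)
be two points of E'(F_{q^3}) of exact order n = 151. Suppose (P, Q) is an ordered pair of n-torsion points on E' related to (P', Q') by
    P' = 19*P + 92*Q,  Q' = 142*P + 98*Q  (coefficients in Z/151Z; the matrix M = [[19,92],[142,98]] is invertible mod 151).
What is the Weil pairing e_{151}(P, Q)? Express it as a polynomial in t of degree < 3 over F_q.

e_{151} is bilinear + alternating on E[151], so e_{151}(19*P + 92*Q, 142*P + 98*Q) = e_{151}(P,Q)^(19*98-92*142).
19*98 - 92*142 = -11202; reduced mod 151: det = 123, inverse 124.
Miller loop for e_{151} over F_{187399189836409^3}: bits of 151 = 10010111; 7 double steps + 4 add steps, l/v at each.
f_P(D_Q)/f_Q(D_P) = 43603978861986 + 136526095900718*t + 51544197264233*t^2.
Thus e_{151}(P,Q) = 107442623632386 + 137759520523383*t + 126387718071069*t^2.

107442623632386 + 137759520523383*t + 126387718071069*t^2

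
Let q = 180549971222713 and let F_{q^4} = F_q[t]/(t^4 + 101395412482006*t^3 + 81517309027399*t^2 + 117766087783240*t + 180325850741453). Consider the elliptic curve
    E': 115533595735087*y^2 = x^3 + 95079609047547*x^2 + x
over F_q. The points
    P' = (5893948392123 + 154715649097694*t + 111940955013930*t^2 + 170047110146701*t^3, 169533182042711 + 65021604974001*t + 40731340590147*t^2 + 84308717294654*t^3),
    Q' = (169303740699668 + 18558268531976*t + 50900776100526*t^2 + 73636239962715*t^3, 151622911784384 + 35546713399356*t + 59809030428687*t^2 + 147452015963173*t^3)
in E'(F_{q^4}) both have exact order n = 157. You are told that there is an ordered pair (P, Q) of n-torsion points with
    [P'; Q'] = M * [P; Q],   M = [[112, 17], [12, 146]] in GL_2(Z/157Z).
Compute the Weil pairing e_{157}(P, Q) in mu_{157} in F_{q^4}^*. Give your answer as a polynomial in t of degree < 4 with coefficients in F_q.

167477477928099 + 150691706839679*t + 387439448826*t^2 + 48344798056246*t^3

Since e_{157}(P,P)=e_{157}(Q,Q)=1 and e_{157}(Q,P)=e_{157}(P,Q)^{-1}, expanding e_{157}(112*P + 17*Q,12*P + 146*Q) leaves e(P,Q)^det(M).
112*146 - 17*12 = 16148; reduced mod 157: det = 134, inverse 116.
Undo Montgomery via alpha=34123062752499, beta=36404947861320: (a',b')=(0,84743224797929) over F_{180549971222713}.
8-bit Miller (10011101) on E'/F_{180549971222713} with a'=0, b'=84743224797929: accumulate tangent/chord ratios at Q'+S and P'+S'.
f_P(D_Q)/f_Q(D_P) = 147140848061761 + 139356405222345*t + 65434104070289*t^2 + 61680263166370*t^3.
Raise to 116: e(P,Q) = 167477477928099 + 150691706839679*t + 387439448826*t^2 + 48344798056246*t^3 in mu_{157}.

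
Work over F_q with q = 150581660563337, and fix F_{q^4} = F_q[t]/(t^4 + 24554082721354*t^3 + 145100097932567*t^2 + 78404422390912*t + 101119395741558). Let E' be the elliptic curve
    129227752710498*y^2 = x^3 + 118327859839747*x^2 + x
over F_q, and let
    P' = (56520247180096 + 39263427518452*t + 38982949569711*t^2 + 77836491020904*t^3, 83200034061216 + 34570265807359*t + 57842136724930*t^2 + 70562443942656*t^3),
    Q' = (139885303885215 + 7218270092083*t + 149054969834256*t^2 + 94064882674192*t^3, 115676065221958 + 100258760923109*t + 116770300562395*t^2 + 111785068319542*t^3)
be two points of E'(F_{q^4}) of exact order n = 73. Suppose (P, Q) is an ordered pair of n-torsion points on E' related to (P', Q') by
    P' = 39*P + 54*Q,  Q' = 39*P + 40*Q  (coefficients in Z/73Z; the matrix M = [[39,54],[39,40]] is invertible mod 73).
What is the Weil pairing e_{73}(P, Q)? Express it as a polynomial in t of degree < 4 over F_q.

7565933509579 + 21650106377546*t + 116701709591251*t^2 + 143062851816000*t^3

Since e_{73}(P,P)=e_{73}(Q,Q)=1 and e_{73}(Q,P)=e_{73}(P,Q)^{-1}, expanding e_{73}(39*P + 54*Q,39*P + 40*Q) leaves e(P,Q)^det(M).
det M = 39*40 - 54*39 = -546 = 38 (mod 73); 38^{-1} = 25 (mod 73).
Montgomery->Weierstrass: x_W = 13418226044558*x+137724251649652, y_W=13418226044558*y on F_{150581660563337}; lands on y^2=x^3+56721367041665*x.
Run Miller on y^2=x^3+56721367041665*x over F_{150581660563337}: ladder 1001001 (7 bits); e = f_P(D_Q)/f_Q(D_P).
So e_{73}(P',Q') = 72787773858768 + 104651965566925*t + 84147747311589*t^2 + 52402930590324*t^3.
Finally e_{73}(P,Q) = 7565933509579 + 21650106377546*t + 116701709591251*t^2 + 143062851816000*t^3.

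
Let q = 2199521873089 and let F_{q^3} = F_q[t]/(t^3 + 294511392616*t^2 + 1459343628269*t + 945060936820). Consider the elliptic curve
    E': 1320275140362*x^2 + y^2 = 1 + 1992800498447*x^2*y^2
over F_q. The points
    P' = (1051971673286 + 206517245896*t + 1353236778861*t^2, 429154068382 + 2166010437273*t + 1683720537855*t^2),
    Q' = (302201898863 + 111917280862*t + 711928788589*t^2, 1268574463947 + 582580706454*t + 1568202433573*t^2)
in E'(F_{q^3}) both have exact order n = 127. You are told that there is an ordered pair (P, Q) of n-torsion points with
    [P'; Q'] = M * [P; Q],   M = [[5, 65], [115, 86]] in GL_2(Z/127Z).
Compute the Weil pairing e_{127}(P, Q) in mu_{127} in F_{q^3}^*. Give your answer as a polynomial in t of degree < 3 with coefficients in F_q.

Alternating bilinearity on E[127] (values in mu_{127} in F_{2199521873089^3}) gives e(P',Q') = e(P,Q)^det(M).
Hence e(P,Q) = e(P',Q')^{91} where 91 = 67^{-1} mod 127.
Edwards a_E,d_E -> Montgomery A=1630718016637,B=1922989453860 -> Weierstrass 460603587163,104520139655 via alpha=918766251983,beta=381749128751.
7-bit Miller (1111111) on E'/F_{2199521873089} with a'=460603587163, b'=104520139655: accumulate tangent/chord ratios at Q'+S and P'+S'.
e_{127}(P',Q') = 649295142587 + 619846366085*t + 15193706066*t^2.
Hence e(P,Q) = 1643322926843 + 1355022171101*t + 251736849041*t^2 in F_{2199521873089^3}^*.

1643322926843 + 1355022171101*t + 251736849041*t^2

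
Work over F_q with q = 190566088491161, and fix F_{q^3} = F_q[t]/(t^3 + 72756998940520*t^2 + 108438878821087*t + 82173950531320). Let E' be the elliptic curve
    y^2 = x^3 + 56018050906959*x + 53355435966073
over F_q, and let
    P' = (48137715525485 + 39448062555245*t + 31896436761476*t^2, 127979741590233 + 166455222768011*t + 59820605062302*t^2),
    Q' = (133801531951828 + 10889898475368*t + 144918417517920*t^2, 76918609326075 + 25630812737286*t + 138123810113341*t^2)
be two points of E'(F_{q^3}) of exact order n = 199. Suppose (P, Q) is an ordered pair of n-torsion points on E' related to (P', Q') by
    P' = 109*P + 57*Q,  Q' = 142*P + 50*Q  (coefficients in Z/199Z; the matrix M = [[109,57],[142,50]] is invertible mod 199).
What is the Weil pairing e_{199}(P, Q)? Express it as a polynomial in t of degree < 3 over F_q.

Alternating bilinearity on E[199] (values in mu_{199} in F_{190566088491161^3}) gives e(P',Q') = e(P,Q)^det(M).
109*50 - 57*142 = -2644; reduced mod 199: det = 142, inverse 192.
Build f_{199,P'} and f_{199,Q'} via the 8-bit ladder of 199=11000111_2; evaluate at shifted divisors; quotient in F_{190566088491161^3}.
Miller gives e_{199}(P',Q') = 90442306983413 + 24044032201243*t + 122257138177891*t^2 in F_{190566088491161^3}.
(90442306983413 + 24044032201243*t + 122257138177891*t^2)^{192} mod (190566088491161,f) = 58551654683666 + 144075756676644*t + 104233607317155*t^2.

58551654683666 + 144075756676644*t + 104233607317155*t^2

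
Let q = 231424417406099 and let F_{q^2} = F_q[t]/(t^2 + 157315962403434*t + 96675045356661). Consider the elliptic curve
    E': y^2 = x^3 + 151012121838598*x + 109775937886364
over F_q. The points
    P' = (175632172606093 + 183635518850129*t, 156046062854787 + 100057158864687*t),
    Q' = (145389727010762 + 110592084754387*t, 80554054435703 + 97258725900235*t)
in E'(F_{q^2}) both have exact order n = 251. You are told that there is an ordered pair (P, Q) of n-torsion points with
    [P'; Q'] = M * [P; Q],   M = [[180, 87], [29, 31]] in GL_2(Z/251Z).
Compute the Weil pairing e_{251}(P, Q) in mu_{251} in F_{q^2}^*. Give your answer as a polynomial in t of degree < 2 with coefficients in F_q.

64438428201373 + 132206646742670*t

Alternating bilinearity on E[251] (values in mu_{251} in F_{231424417406099^2}) gives e(P',Q') = e(P,Q)^det(M).
Inverting 45 mod 251: 106. Thus e_{251}(P,Q) = e(P',Q')^{106}.
Build f_{251,P'} and f_{251,Q'} via the 8-bit ladder of 251=11111011_2; evaluate at shifted divisors; quotient in F_{231424417406099^2}.
e_{251}(P',Q') = 166679909399051 + 36510695285262*t.
Hence e(P,Q) = 64438428201373 + 132206646742670*t in F_{231424417406099^2}^*.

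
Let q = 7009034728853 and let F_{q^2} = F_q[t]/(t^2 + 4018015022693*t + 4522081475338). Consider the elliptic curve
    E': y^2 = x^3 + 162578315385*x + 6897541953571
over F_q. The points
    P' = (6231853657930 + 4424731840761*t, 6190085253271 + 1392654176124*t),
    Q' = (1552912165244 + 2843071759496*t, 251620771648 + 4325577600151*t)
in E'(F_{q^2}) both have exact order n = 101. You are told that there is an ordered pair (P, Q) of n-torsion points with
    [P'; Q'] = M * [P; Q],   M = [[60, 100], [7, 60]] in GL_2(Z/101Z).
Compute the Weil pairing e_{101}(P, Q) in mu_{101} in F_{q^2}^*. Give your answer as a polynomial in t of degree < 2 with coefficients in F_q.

Since e_{101}(P,P)=e_{101}(Q,Q)=1 and e_{101}(Q,P)=e_{101}(P,Q)^{-1}, expanding e_{101}(60*P + 100*Q,7*P + 60*Q) leaves e(P,Q)^det(M).
60*60 - 100*7 = 2900; reduced mod 101: det = 72, inverse 94.
Build f_{101,P'} and f_{101,Q'} via the 7-bit ladder of 101=1100101_2; evaluate at shifted divisors; quotient in F_{7009034728853^2}.
f_P(D_Q)/f_Q(D_P) = 2181499086668 + 6306925270631*t.
Raise to 94: e(P,Q) = 1753795555615 + 1886230442341*t in mu_{101}.

1753795555615 + 1886230442341*t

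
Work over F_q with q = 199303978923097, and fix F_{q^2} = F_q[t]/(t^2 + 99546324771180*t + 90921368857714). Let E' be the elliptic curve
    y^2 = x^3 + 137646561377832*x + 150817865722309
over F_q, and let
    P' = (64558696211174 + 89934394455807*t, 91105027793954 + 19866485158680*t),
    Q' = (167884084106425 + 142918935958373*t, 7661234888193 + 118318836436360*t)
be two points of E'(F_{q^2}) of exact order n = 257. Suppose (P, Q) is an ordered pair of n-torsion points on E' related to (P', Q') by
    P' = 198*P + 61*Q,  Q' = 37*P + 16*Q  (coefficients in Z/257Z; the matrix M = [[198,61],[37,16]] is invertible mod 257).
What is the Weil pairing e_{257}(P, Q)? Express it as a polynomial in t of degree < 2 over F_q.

101088778584698 + 184931790965197*t

The 257-Weil pairing on E[257] over F_{199303978923097} is alternating-bilinear: e_{257}(P',Q') = e_{257}(P,Q)^det(M).
det(M) mod 257 = 140; its inverse in (Z/257)^* is 123 (check: 140*123 mod 257 = 1).
Build f_{257,P'} and f_{257,Q'} via the 9-bit ladder of 257=100000001_2; evaluate at shifted divisors; quotient in F_{199303978923097^2}.
Result: e(P',Q') = 108975517887738 + 536616985179*t.
Hence e(P,Q) = 101088778584698 + 184931790965197*t in F_{199303978923097^2}^*.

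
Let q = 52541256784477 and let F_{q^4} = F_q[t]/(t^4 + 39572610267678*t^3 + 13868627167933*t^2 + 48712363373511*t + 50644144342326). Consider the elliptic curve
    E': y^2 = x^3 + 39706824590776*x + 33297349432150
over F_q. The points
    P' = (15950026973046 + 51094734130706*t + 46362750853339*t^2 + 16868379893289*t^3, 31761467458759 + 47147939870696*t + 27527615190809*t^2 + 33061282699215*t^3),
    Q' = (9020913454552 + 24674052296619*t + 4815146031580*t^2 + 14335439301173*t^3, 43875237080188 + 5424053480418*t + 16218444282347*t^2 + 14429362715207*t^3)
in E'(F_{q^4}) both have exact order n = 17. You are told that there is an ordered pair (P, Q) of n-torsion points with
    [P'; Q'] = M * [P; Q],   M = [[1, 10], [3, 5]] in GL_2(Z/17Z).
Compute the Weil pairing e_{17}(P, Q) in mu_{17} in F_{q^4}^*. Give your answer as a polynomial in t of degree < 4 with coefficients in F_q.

Under M = [[1,10],[3,5]] in GL_2(Z/17), e_{17}(P',Q') = e_{17}(P,Q)^(1*5-10*3 mod 17).
det(M) mod 17 = 9; its inverse in (Z/17)^* is 2 (check: 9*2 mod 17 = 1).
Double-and-add over 10001: 5-1 doublings, 2-1 additions; each step l_{T,T}/v_{2T} or l_{T,P'}/v at Q'+S for random S.
Miller gives e_{17}(P',Q') = 34495506316146 + 14394723817360*t + 19305886210537*t^2 + 13740373756755*t^3 in F_{52541256784477^4}.
Thus e_{17}(P,Q) = 10324260892366 + 39714172692903*t + 24623263264945*t^2 + 44434795538902*t^3.

10324260892366 + 39714172692903*t + 24623263264945*t^2 + 44434795538902*t^3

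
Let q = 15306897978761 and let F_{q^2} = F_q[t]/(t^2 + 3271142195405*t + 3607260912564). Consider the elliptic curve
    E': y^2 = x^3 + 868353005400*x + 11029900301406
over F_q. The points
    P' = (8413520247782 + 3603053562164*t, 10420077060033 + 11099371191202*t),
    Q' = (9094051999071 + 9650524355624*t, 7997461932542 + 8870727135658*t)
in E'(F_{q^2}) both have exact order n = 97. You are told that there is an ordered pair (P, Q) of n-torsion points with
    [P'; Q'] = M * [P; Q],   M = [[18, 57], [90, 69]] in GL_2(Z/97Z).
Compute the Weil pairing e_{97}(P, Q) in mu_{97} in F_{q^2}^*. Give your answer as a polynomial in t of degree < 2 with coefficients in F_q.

3714871568732 + 12874713843419*t

The 97-Weil pairing on E[97] over F_{15306897978761} is alternating-bilinear: e_{97}(P',Q') = e_{97}(P,Q)^det(M).
Hence e(P,Q) = e(P',Q')^{12} where 12 = 89^{-1} mod 97.
7-bit Miller (1100001) on E'/F_{15306897978761} with a'=868353005400, b'=11029900301406: accumulate tangent/chord ratios at Q'+S and P'+S'.
Miller gives e_{97}(P',Q') = 12700811910290 + 5621112772248*t in F_{15306897978761^2}.
(12700811910290 + 5621112772248*t)^{12} mod (15306897978761,f) = 3714871568732 + 12874713843419*t.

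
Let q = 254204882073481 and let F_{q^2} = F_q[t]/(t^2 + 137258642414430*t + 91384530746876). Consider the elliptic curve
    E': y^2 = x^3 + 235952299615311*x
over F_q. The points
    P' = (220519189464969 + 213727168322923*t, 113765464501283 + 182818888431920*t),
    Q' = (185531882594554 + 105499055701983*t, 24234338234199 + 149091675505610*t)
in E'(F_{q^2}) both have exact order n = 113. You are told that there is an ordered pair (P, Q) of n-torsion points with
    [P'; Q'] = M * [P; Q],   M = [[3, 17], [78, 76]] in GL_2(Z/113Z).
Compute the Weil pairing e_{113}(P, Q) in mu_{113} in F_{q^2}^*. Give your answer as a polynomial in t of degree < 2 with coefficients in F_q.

Under M = [[3,17],[78,76]] in GL_2(Z/113), e_{113}(P',Q') = e_{113}(P,Q)^(3*76-17*78 mod 113).
Hence e(P,Q) = e(P',Q')^{53} where 53 = 32^{-1} mod 113.
n = 113 = (1110001)_2 (7 bits, wt 4); accumulate f_{113,P'}(Q'+S)/f_{113,P'}(S) along the 6-step ladder.
Result: e(P',Q') = 145786045277522 + 122451169512757*t.
e_{113}(P,Q) = (145786045277522 + 122451169512757*t)^{53} = 210398170151654 + 118166361493422*t.

210398170151654 + 118166361493422*t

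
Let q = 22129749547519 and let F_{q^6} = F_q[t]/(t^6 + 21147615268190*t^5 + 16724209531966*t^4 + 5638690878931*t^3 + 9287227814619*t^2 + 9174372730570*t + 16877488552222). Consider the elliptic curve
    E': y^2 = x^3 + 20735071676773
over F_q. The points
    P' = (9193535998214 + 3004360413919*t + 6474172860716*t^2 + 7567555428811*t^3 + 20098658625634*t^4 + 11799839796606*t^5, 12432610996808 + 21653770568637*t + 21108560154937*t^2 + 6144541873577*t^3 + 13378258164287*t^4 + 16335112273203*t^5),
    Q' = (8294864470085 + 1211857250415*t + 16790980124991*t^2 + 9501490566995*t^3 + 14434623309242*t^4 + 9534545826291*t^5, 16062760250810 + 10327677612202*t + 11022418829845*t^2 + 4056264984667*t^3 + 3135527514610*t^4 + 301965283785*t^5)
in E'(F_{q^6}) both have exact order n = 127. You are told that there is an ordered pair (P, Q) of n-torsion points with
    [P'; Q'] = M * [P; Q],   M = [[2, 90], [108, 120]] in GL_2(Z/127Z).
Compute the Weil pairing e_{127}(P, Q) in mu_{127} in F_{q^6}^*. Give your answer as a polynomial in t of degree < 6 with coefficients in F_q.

5051155875054 + 11781802330084*t + 17517373222752*t^2 + 9758391123532*t^3 + 19956877453915*t^4 + 20045853838190*t^5

e_{127}(aP+bQ,cP+dQ) = e_{127}(P,Q)^(ad-bc); with (a,b,c,d)=(2,90,108,120) this gives the det-127 law.
So e_{127}(P,Q) = e_{127}(P',Q')^{48}, since 45*48 = 1 mod 127.
Double-and-add over 1111111: 7-1 doublings, 7-1 additions; each step l_{T,T}/v_{2T} or l_{T,P'}/v at Q'+S for random S.
e_{127}(P',Q') = 9232803504472 + 467076809427*t + 7674976966738*t^2 + 17928068781936*t^3 + 15080989119270*t^4 + 5970603449851*t^5.
Thus e_{127}(P,Q) = 5051155875054 + 11781802330084*t + 17517373222752*t^2 + 9758391123532*t^3 + 19956877453915*t^4 + 20045853838190*t^5.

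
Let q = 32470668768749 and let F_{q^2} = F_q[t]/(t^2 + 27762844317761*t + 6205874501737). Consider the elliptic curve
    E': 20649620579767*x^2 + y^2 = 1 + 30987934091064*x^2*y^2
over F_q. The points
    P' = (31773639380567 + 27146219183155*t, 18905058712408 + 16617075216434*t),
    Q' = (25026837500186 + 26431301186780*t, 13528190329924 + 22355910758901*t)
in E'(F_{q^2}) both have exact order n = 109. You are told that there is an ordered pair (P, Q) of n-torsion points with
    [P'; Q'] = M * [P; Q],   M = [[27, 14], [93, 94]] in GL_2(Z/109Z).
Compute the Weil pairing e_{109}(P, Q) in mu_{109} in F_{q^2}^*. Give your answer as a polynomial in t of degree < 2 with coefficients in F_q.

Under M = [[27,14],[93,94]] in GL_2(Z/109), e_{109}(P',Q') = e_{109}(P,Q)^(27*94-14*93 mod 109).
det(M) mod 109 = 37; its inverse in (Z/109)^* is 56 (check: 37*56 mod 109 = 1).
Edwards->Montgomery: u=(1+y)/(1-y), v=u/x -> 25182362096243v^2=u^3+27293084512255u^2+u; then x_W=5533088814363u+14018037239930: y^2=x^3+27610909977965*x+29872974905789.
Double-and-add over 1101101: 7-1 doublings, 5-1 additions; each step l_{T,T}/v_{2T} or l_{T,P'}/v at Q'+S for random S.
f_P(D_Q)/f_Q(D_P) = 29654273353058 + 11949996065504*t.
Hence e(P,Q) = 6114650061892 + 27901249663945*t in F_{32470668768749^2}^*.

6114650061892 + 27901249663945*t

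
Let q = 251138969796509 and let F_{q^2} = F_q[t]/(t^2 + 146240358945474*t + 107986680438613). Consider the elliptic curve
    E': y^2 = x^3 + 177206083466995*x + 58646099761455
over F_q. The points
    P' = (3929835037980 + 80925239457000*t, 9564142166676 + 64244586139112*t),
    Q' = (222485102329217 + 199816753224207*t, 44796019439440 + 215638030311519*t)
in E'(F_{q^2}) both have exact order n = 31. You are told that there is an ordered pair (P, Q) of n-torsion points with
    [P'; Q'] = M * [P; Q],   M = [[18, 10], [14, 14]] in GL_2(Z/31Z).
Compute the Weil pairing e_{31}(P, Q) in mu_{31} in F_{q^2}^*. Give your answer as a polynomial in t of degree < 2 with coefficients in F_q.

105495827809372 + 220244071752305*t

The 31-Weil pairing on E[31] over F_{251138969796509} is alternating-bilinear: e_{31}(P',Q') = e_{31}(P,Q)^det(M).
det M = 18*14 - 10*14 = 112 = 19 (mod 31); 19^{-1} = 18 (mod 31).
n = 31 = (11111)_2 (5 bits, wt 5); accumulate f_{31,P'}(Q'+S)/f_{31,P'}(S) along the 4-step ladder.
So e_{31}(P',Q') = 19798221687073 + 10365241194832*t.
Raise to 18: e(P,Q) = 105495827809372 + 220244071752305*t in mu_{31}.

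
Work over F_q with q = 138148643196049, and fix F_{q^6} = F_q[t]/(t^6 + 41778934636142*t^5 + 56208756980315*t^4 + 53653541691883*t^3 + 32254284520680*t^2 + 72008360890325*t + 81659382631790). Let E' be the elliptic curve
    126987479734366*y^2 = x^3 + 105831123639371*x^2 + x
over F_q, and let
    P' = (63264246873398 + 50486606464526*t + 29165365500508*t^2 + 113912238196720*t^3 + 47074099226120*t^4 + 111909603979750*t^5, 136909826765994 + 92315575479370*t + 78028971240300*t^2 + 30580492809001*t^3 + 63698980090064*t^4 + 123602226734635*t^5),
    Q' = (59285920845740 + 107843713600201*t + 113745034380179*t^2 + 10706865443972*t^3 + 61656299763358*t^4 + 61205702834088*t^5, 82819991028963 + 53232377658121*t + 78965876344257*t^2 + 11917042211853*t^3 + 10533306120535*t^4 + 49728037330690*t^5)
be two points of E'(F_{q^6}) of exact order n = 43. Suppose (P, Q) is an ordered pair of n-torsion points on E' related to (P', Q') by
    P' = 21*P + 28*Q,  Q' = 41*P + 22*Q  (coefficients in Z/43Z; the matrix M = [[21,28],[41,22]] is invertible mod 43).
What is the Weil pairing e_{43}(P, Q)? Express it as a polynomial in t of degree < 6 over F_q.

69980762005340 + 112644247233337*t + 35095941962529*t^2 + 103246397245951*t^3 + 118899565810129*t^4 + 123232073482120*t^5

Alternating bilinearity on E[43] (values in mu_{43} in F_{138148643196049^6}) gives e(P',Q') = e(P,Q)^det(M).
So e_{43}(P,Q) = e_{43}(P',Q')^{22}, since 2*22 = 1 mod 43.
Set x_W=36496497120147*u+54151366271823, y_W=36496497120147*v; then E': y_W^2=x_W^3+108471505368861.
6-bit Miller (101011) on E'/F_{138148643196049} with a'=0, b'=108471505368861: accumulate tangent/chord ratios at Q'+S and P'+S'.
e_{43}(P',Q') = 66791041841304 + 96324137589985*t + 59981833464140*t^2 + 63329727736475*t^3 + 71399170133281*t^4 + 116268484308807*t^5.
e_{43}(P,Q) = (66791041841304 + 96324137589985*t + 59981833464140*t^2 + 63329727736475*t^3 + 71399170133281*t^4 + 116268484308807*t^5)^{22} = 69980762005340 + 112644247233337*t + 35095941962529*t^2 + 103246397245951*t^3 + 118899565810129*t^4 + 123232073482120*t^5.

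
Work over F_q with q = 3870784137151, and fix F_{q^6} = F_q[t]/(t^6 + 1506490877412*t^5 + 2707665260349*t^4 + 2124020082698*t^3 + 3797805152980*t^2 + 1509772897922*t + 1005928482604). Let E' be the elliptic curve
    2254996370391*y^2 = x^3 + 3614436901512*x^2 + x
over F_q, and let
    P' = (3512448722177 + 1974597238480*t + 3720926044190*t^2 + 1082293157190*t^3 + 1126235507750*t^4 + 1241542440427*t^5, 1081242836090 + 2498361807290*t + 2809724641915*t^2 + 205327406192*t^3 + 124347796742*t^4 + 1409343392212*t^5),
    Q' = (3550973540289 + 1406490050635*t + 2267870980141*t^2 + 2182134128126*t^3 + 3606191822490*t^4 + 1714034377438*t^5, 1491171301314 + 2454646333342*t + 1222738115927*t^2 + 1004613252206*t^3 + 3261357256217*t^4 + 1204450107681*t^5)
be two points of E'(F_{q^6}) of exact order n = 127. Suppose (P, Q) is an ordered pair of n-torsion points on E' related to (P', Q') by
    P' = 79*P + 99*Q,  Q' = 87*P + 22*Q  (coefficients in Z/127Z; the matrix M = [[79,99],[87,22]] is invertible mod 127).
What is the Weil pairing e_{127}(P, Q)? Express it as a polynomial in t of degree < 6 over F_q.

3083261444698 + 799126007042*t + 3475067125811*t^2 + 556460544994*t^3 + 1390189756196*t^4 + 157815727559*t^5

e_{127}(aP+bQ,cP+dQ) = e_{127}(P,Q)^(ad-bc); with (a,b,c,d)=(79,99,87,22) this gives the det-127 law.
So e_{127}(P,Q) = e_{127}(P',Q')^{112}, since 110*112 = 1 mod 127.
Undo Montgomery via alpha=1220555631359, beta=1282191140891: (a',b')=(922416623750,2772275992562) over F_{3870784137151}.
n = 127 = (1111111)_2 (7 bits, wt 7); accumulate f_{127,P'}(Q'+S)/f_{127,P'}(S) along the 6-step ladder.
The quotient is 3822302351988 + 1327781098230*t + 3829923496681*t^2 + 1888259806116*t^3 + 1607915926159*t^4 + 758808788549*t^5.
Hence e(P,Q) = 3083261444698 + 799126007042*t + 3475067125811*t^2 + 556460544994*t^3 + 1390189756196*t^4 + 157815727559*t^5 in F_{3870784137151^6}^*.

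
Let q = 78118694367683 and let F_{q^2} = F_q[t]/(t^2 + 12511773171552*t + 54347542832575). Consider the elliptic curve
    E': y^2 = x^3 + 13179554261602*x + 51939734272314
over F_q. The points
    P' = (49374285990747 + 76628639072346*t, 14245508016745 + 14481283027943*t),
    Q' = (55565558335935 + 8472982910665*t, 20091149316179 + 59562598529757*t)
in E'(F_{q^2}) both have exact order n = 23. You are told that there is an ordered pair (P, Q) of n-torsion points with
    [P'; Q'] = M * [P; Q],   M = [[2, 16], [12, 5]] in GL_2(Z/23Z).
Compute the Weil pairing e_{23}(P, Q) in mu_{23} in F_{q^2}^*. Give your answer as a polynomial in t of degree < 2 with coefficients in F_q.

e_{23} is bilinear + alternating on E[23], so e_{23}(2*P + 16*Q, 12*P + 5*Q) = e_{23}(P,Q)^(2*5-16*12).
2*5 - 16*12 = -182; reduced mod 23: det = 2, inverse 12.
n = 23 = (10111)_2 (5 bits, wt 4); accumulate f_{23,P'}(Q'+S)/f_{23,P'}(S) along the 4-step ladder.
The quotient is 10800914432427 + 14301934801856*t.
Hence e(P,Q) = 1505695650879 + 50826195426044*t in F_{78118694367683^2}^*.

1505695650879 + 50826195426044*t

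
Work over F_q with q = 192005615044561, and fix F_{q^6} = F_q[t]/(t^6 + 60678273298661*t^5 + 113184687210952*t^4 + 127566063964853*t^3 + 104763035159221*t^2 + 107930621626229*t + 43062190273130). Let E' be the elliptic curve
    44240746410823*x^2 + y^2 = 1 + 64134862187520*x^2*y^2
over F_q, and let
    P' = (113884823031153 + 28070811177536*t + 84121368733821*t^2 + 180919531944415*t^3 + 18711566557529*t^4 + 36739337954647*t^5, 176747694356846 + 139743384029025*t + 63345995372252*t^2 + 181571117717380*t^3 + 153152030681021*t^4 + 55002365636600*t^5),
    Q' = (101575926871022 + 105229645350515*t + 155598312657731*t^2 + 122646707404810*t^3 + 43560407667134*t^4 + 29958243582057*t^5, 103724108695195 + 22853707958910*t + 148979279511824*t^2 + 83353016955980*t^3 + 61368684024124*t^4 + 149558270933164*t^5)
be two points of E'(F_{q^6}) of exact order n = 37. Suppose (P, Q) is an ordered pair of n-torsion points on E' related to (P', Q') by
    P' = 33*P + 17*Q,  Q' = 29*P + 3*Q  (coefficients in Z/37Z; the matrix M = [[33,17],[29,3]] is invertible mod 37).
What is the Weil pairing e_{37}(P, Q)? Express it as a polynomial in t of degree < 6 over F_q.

Alternating bilinearity on E[37] (values in mu_{37} in F_{192005615044561^6}) gives e(P',Q') = e(P,Q)^det(M).
33*3 - 17*29 = -394; reduced mod 37: det = 13, inverse 20.
Edwards a_E,d_E -> Montgomery A=127681643709193,B=58246338557030 -> Weierstrass 15682011798066,16195228387430 via alpha=178067280636858,beta=43027874816966.
Build f_{37,P'} and f_{37,Q'} via the 6-bit ladder of 37=100101_2; evaluate at shifted divisors; quotient in F_{192005615044561^6}.
f_P(D_Q)/f_Q(D_P) = 115602411637720 + 162686384545728*t + 16894411629763*t^2 + 165936859641655*t^3 + 66134272693420*t^4 + 167156747060712*t^5.
Hence e(P,Q) = 174889871061324 + 160080081156706*t + 3621726880699*t^2 + 152477844804595*t^3 + 84309891887268*t^4 + 3393570668971*t^5 in F_{192005615044561^6}^*.

174889871061324 + 160080081156706*t + 3621726880699*t^2 + 152477844804595*t^3 + 84309891887268*t^4 + 3393570668971*t^5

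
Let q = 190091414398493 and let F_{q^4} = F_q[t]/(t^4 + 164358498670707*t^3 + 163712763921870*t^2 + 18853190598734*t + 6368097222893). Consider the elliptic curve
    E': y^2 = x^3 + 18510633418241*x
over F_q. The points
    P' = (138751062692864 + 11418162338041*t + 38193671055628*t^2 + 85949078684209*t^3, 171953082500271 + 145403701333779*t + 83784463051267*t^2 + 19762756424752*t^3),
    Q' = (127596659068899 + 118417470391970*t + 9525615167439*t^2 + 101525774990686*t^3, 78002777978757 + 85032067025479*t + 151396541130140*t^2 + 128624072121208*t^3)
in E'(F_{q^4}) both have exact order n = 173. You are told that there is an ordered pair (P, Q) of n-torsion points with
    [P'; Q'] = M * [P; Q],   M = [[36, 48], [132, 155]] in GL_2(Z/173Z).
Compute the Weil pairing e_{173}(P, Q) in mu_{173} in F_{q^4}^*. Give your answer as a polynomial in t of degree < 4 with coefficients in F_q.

136964068652604 + 68985797315841*t + 124632489606913*t^2 + 109884279619089*t^3

e_{173} is bilinear + alternating on E[173], so e_{173}(36*P + 48*Q, 132*P + 155*Q) = e_{173}(P,Q)^(36*155-48*132).
det(M) mod 173 = 109; its inverse in (Z/173)^* is 100 (check: 109*100 mod 173 = 1).
n = 173 = (10101101)_2 (8 bits, wt 5); accumulate f_{173,P'}(Q'+S)/f_{173,P'}(S) along the 7-step ladder.
So e_{173}(P',Q') = 143670599398964 + 14227341162308*t + 69856795031804*t^2 + 101325786191108*t^3.
Raise to 100: e(P,Q) = 136964068652604 + 68985797315841*t + 124632489606913*t^2 + 109884279619089*t^3 in mu_{173}.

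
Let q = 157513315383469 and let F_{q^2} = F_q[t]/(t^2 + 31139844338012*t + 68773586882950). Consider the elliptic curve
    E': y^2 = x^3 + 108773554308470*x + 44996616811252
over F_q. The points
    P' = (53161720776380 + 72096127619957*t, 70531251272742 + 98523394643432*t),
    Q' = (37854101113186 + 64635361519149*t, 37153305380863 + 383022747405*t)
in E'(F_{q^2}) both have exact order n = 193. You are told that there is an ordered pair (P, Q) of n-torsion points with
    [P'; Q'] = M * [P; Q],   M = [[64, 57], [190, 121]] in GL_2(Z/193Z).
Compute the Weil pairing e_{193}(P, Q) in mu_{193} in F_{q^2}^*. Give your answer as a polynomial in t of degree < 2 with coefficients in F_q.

Under M = [[64,57],[190,121]] in GL_2(Z/193), e_{193}(P',Q') = e_{193}(P,Q)^(64*121-57*190 mod 193).
det M = 64*121 - 57*190 = -3086 = 2 (mod 193); 2^{-1} = 97 (mod 193).
Run Miller on y^2=x^3+108773554308470*x+44996616811252 over F_{157513315383469}: ladder 11000001 (8 bits); e = f_P(D_Q)/f_Q(D_P).
Miller gives e_{193}(P',Q') = 95754418471875 + 87280642870221*t in F_{157513315383469^2}.
Hence e(P,Q) = 104303256275834 + 39562870089374*t in F_{157513315383469^2}^*.

104303256275834 + 39562870089374*t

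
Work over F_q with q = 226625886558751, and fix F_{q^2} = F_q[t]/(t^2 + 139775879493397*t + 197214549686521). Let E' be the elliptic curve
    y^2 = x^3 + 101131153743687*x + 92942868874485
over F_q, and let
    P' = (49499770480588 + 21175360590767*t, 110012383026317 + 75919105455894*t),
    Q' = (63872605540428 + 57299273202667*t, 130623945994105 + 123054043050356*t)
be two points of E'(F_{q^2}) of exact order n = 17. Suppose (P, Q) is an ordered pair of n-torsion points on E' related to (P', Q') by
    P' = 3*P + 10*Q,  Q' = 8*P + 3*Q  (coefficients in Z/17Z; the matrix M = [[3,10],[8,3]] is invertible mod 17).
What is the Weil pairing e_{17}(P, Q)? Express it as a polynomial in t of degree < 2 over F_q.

163227806912429 + 40572717694535*t

e_{17}(aP+bQ,cP+dQ) = e_{17}(P,Q)^(ad-bc); with (a,b,c,d)=(3,10,8,3) this gives the det-17 law.
det M = 3*3 - 10*8 = -71 = 14 (mod 17); 14^{-1} = 11 (mod 17).
Miller loop for e_{17} over F_{226625886558751^2}: bits of 17 = 10001; 4 double steps + 1 add steps, l/v at each.
Result: e(P',Q') = 137690237005390 + 79182963995109*t.
Hence e(P,Q) = 163227806912429 + 40572717694535*t in F_{226625886558751^2}^*.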